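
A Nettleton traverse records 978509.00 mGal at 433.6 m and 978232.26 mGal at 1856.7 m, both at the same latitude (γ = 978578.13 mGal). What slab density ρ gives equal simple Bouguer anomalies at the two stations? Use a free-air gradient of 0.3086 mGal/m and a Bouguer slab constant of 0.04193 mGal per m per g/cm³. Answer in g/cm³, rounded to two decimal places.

2.72

Δg_obs = 978232.26 − 978509.00 = -276.74 mGal over Δh = 1856.7 − 433.6 = 1423.1 m
Equal Bouguer anomalies ⇒ Δg_obs + (0.3086 − 0.04193ρ)·Δh = 0
0.3086 − 0.04193ρ = −Δg_obs/Δh = 0.19446
ρ = (0.3086 − 0.19446) / 0.04193 = 2.72 g/cm³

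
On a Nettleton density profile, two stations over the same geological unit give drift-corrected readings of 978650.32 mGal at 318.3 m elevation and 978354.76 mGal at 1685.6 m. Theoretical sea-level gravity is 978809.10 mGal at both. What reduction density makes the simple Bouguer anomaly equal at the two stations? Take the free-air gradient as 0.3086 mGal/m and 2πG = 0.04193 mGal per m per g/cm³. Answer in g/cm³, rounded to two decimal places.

2.20

Δg_obs = 978354.76 − 978650.32 = -295.56 mGal over Δh = 1685.6 − 318.3 = 1367.3 m
Equal Bouguer anomalies ⇒ Δg_obs + (0.3086 − 0.04193ρ)·Δh = 0
0.3086 − 0.04193ρ = −Δg_obs/Δh = 0.21616
ρ = (0.3086 − 0.21616) / 0.04193 = 2.20 g/cm³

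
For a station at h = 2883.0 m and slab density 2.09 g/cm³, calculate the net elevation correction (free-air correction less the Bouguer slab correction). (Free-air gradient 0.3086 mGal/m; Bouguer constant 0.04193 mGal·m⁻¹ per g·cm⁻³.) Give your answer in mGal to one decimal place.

Combined gradient = 0.3086 − 0.04193 × 2.09 = 0.2209663 mGal/m
Combined elevation correction = 0.2209663 × 2883.0 = 637.0 mGal

637.0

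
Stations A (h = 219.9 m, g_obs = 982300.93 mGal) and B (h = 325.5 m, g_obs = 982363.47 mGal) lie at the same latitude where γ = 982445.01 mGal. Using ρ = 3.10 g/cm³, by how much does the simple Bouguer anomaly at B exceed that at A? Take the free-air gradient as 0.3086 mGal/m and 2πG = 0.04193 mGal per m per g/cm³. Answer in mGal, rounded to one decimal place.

Δg_SB(A) = 982300.93 − 982445.01 + 0.3086×219.9 − 0.04193×3.10×219.9 = -104.80 mGal
Δg_SB(B) = 982363.47 − 982445.01 + 0.3086×325.5 − 0.04193×3.10×325.5 = -23.40 mGal
Difference = -23.40 − (-104.80) = 81.40 mGal

81.4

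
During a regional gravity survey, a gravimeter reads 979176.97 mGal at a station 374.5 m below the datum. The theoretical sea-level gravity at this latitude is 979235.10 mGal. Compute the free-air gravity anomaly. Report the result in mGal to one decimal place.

-173.7

Free-air correction = 0.3086 × -374.5 = -115.57 mGal
Free-air anomaly = 979176.97 − 979235.10 + (-115.57) = -173.70 mGal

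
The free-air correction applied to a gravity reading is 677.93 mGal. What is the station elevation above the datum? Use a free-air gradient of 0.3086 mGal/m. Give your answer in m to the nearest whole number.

2197

h = 677.93 / 0.3086 = 2196.79 m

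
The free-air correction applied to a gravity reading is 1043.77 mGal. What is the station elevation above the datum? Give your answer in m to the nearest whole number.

3382

h = 1043.77 / 0.3086 = 3382.27 m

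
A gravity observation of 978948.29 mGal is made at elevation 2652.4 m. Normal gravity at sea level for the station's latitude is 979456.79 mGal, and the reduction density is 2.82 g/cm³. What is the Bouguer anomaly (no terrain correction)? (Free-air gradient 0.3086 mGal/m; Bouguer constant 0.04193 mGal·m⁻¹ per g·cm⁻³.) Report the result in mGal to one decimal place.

Free-air correction = 0.3086 × 2652.4 = 818.53 mGal
Free-air anomaly = 978948.29 − 979456.79 + (818.53) = 310.03 mGal
Bouguer slab correction = 0.04193 × 2.82 × 2652.4 = 313.63 mGal
Simple Bouguer anomaly = 310.03 − (313.63) = -3.60 mGal

-3.6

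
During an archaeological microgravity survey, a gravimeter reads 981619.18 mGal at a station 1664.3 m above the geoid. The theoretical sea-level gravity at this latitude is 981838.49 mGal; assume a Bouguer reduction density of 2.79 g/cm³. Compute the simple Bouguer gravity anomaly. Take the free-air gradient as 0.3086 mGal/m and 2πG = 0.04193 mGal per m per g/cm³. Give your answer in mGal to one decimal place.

99.6

Free-air correction = 0.3086 × 1664.3 = 513.60 mGal
Free-air anomaly = 981619.18 − 981838.49 + (513.60) = 294.29 mGal
Bouguer slab correction = 0.04193 × 2.79 × 1664.3 = 194.70 mGal
Simple Bouguer anomaly = 294.29 − (194.70) = 99.59 mGal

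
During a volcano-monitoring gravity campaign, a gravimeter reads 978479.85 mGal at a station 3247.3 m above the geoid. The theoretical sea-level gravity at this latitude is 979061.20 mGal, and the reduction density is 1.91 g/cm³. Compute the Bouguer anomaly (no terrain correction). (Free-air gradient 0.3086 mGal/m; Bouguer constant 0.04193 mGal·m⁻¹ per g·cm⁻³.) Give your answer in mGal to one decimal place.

Free-air correction = 0.3086 × 3247.3 = 1002.12 mGal
Free-air anomaly = 978479.85 − 979061.20 + (1002.12) = 420.77 mGal
Bouguer slab correction = 0.04193 × 1.91 × 3247.3 = 260.06 mGal
Simple Bouguer anomaly = 420.77 − (260.06) = 160.71 mGal

160.7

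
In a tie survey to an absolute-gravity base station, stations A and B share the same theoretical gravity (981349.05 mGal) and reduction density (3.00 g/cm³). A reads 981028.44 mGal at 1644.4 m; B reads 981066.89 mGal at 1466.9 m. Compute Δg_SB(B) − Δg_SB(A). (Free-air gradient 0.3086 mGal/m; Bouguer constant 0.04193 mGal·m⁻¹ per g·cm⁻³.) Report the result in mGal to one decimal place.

6.0

Δg_SB(A) = 981028.44 − 981349.05 + 0.3086×1644.4 − 0.04193×3.00×1644.4 = -20.00 mGal
Δg_SB(B) = 981066.89 − 981349.05 + 0.3086×1466.9 − 0.04193×3.00×1466.9 = -14.00 mGal
Difference = -14.00 − (-20.00) = 6.00 mGal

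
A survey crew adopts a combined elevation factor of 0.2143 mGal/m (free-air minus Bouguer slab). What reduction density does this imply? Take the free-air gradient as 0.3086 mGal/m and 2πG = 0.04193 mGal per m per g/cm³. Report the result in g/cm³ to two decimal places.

0.2143 = 0.3086 − 0.04193 × ρ
ρ = (0.3086 − 0.2143) / 0.04193 = 2.25 g/cm³

2.25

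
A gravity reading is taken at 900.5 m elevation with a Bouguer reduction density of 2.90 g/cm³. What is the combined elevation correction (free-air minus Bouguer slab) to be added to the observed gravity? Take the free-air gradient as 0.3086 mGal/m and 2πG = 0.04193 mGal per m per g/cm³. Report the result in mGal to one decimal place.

Combined gradient = 0.3086 − 0.04193 × 2.90 = 0.1870030 mGal/m
Combined elevation correction = 0.1870030 × 900.5 = 168.4 mGal

168.4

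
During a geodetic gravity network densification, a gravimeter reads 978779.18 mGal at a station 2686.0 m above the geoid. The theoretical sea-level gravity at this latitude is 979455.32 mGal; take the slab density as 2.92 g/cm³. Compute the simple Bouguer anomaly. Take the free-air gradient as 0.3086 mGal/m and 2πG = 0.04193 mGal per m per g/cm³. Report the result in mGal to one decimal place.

-176.1

Free-air correction = 0.3086 × 2686.0 = 828.90 mGal
Free-air anomaly = 978779.18 − 979455.32 + (828.90) = 152.76 mGal
Bouguer slab correction = 0.04193 × 2.92 × 2686.0 = 328.86 mGal
Simple Bouguer anomaly = 152.76 − (328.86) = -176.10 mGal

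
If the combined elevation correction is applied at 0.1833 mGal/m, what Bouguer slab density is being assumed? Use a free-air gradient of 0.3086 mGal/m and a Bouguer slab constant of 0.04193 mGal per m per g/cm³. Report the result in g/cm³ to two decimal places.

2.99

0.1833 = 0.3086 − 0.04193 × ρ
ρ = (0.3086 − 0.1833) / 0.04193 = 2.99 g/cm³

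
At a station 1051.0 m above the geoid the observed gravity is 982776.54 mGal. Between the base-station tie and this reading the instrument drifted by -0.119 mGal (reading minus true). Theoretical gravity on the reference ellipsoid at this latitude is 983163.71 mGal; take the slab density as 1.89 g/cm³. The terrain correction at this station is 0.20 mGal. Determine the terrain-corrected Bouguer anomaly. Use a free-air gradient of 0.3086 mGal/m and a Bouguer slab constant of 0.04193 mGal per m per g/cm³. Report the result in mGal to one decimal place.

Drift-corrected reading = 982776.54 − (-0.119) = 982776.659 mGal
Free-air correction = 0.3086 × 1051.0 = 324.34 mGal
Free-air anomaly = 982776.659 − 983163.71 + (324.34) = -62.711 mGal
Bouguer slab correction = 0.04193 × 1.89 × 1051.0 = 83.29 mGal
Simple Bouguer anomaly = -62.711 − (83.29) = -146.001 mGal
Complete Bouguer anomaly = -146.001 + 0.20 = -145.801 mGal

-145.8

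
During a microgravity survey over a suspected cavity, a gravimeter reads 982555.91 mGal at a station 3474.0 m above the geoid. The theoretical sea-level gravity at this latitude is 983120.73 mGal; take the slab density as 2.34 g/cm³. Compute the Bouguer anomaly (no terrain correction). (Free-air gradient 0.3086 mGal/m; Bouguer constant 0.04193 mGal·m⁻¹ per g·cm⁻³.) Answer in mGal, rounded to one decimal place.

Free-air correction = 0.3086 × 3474.0 = 1072.08 mGal
Free-air anomaly = 982555.91 − 983120.73 + (1072.08) = 507.26 mGal
Bouguer slab correction = 0.04193 × 2.34 × 3474.0 = 340.86 mGal
Simple Bouguer anomaly = 507.26 − (340.86) = 166.40 mGal

166.4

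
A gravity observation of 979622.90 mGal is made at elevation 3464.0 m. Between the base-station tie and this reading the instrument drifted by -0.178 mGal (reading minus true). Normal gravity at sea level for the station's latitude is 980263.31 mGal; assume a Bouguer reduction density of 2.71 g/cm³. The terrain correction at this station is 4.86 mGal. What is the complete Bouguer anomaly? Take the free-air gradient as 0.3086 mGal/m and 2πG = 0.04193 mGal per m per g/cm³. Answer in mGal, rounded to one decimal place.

Drift-corrected reading = 979622.90 − (-0.178) = 979623.078 mGal
Free-air correction = 0.3086 × 3464.0 = 1068.99 mGal
Free-air anomaly = 979623.078 − 980263.31 + (1068.99) = 428.758 mGal
Bouguer slab correction = 0.04193 × 2.71 × 3464.0 = 393.62 mGal
Simple Bouguer anomaly = 428.758 − (393.62) = 35.138 mGal
Complete Bouguer anomaly = 35.138 + 4.86 = 39.998 mGal

40.0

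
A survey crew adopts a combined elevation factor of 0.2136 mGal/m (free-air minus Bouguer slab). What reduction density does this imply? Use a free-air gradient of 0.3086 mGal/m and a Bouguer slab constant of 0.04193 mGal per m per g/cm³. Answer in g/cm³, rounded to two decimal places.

2.27

0.2136 = 0.3086 − 0.04193 × ρ
ρ = (0.3086 − 0.2136) / 0.04193 = 2.27 g/cm³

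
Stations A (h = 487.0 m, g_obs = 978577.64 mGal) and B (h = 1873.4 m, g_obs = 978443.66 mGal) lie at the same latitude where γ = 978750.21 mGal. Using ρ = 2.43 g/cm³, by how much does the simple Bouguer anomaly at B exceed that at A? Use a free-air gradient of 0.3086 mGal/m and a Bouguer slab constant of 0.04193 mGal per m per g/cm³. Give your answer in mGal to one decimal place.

152.6

Δg_SB(A) = 978577.64 − 978750.21 + 0.3086×487.0 − 0.04193×2.43×487.0 = -71.90 mGal
Δg_SB(B) = 978443.66 − 978750.21 + 0.3086×1873.4 − 0.04193×2.43×1873.4 = 80.70 mGal
Difference = 80.70 − (-71.90) = 152.60 mGal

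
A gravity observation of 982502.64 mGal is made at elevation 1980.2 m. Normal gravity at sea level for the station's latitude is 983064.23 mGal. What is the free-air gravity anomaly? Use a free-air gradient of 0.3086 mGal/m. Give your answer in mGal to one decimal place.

Free-air correction = 0.3086 × 1980.2 = 611.09 mGal
Free-air anomaly = 982502.64 − 983064.23 + (611.09) = 49.50 mGal

49.5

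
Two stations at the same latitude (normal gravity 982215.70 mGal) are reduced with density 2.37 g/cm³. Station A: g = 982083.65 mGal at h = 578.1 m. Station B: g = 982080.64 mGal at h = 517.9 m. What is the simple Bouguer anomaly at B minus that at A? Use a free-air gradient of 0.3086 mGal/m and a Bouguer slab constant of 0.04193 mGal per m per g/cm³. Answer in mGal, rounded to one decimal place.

-15.6

Δg_SB(A) = 982083.65 − 982215.70 + 0.3086×578.1 − 0.04193×2.37×578.1 = -11.10 mGal
Δg_SB(B) = 982080.64 − 982215.70 + 0.3086×517.9 − 0.04193×2.37×517.9 = -26.70 mGal
Difference = -26.70 − (-11.10) = -15.60 mGal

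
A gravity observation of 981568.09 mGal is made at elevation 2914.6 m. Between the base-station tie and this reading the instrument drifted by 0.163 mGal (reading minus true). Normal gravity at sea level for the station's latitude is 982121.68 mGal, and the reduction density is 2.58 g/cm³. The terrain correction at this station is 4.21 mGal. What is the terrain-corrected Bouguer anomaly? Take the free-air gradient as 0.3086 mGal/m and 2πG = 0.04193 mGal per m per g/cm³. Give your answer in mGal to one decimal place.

Drift-corrected reading = 981568.09 − (0.163) = 981567.927 mGal
Free-air correction = 0.3086 × 2914.6 = 899.45 mGal
Free-air anomaly = 981567.927 − 982121.68 + (899.45) = 345.697 mGal
Bouguer slab correction = 0.04193 × 2.58 × 2914.6 = 315.30 mGal
Simple Bouguer anomaly = 345.697 − (315.30) = 30.397 mGal
Complete Bouguer anomaly = 30.397 + 4.21 = 34.607 mGal

34.6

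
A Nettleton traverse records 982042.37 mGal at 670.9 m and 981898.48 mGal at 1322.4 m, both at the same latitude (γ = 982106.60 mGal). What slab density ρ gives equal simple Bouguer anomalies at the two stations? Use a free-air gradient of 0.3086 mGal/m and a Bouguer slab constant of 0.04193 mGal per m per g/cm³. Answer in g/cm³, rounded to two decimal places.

Δg_obs = 981898.48 − 982042.37 = -143.89 mGal over Δh = 1322.4 − 670.9 = 651.5 m
Equal Bouguer anomalies ⇒ Δg_obs + (0.3086 − 0.04193ρ)·Δh = 0
0.3086 − 0.04193ρ = −Δg_obs/Δh = 0.22086
ρ = (0.3086 − 0.22086) / 0.04193 = 2.09 g/cm³

2.09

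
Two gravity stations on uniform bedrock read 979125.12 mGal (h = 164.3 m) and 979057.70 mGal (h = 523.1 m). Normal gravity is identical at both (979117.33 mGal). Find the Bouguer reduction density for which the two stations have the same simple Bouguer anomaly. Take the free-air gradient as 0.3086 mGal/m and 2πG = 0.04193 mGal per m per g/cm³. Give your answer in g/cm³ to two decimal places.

2.88

Δg_obs = 979057.70 − 979125.12 = -67.42 mGal over Δh = 523.1 − 164.3 = 358.8 m
Equal Bouguer anomalies ⇒ Δg_obs + (0.3086 − 0.04193ρ)·Δh = 0
0.3086 − 0.04193ρ = −Δg_obs/Δh = 0.18790
ρ = (0.3086 − 0.18790) / 0.04193 = 2.88 g/cm³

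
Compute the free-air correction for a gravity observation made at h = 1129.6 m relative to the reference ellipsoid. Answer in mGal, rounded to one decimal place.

Free-air correction = 0.3086 × 1129.6 = 348.6 mGal

348.6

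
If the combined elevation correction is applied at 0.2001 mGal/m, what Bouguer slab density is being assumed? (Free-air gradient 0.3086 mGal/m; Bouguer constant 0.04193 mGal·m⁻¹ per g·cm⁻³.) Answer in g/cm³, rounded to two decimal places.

2.59

0.2001 = 0.3086 − 0.04193 × ρ
ρ = (0.3086 − 0.2001) / 0.04193 = 2.59 g/cm³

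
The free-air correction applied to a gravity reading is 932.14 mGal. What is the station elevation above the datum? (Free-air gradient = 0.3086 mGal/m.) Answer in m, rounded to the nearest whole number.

h = 932.14 / 0.3086 = 3020.54 m

3021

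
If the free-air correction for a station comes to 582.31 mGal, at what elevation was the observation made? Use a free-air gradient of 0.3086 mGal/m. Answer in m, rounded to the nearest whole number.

1887

h = 582.31 / 0.3086 = 1886.94 m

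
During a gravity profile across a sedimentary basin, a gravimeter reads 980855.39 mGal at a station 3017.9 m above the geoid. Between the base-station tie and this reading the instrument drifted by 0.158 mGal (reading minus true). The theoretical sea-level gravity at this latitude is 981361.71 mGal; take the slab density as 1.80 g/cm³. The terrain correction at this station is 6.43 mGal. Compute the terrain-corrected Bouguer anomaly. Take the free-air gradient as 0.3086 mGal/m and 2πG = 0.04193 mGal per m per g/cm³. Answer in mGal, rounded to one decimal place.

203.5

Drift-corrected reading = 980855.39 − (0.158) = 980855.232 mGal
Free-air correction = 0.3086 × 3017.9 = 931.32 mGal
Free-air anomaly = 980855.232 − 981361.71 + (931.32) = 424.842 mGal
Bouguer slab correction = 0.04193 × 1.80 × 3017.9 = 227.77 mGal
Simple Bouguer anomaly = 424.842 − (227.77) = 197.072 mGal
Complete Bouguer anomaly = 197.072 + 6.43 = 203.502 mGal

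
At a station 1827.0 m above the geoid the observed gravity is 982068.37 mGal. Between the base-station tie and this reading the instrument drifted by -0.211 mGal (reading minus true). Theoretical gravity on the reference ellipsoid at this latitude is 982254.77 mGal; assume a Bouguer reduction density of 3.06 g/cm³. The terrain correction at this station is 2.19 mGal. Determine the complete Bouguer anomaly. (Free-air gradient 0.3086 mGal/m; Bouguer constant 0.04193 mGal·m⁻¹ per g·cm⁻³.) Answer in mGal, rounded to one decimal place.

145.4

Drift-corrected reading = 982068.37 − (-0.211) = 982068.581 mGal
Free-air correction = 0.3086 × 1827.0 = 563.81 mGal
Free-air anomaly = 982068.581 − 982254.77 + (563.81) = 377.621 mGal
Bouguer slab correction = 0.04193 × 3.06 × 1827.0 = 234.41 mGal
Simple Bouguer anomaly = 377.621 − (234.41) = 143.211 mGal
Complete Bouguer anomaly = 143.211 + 2.19 = 145.401 mGal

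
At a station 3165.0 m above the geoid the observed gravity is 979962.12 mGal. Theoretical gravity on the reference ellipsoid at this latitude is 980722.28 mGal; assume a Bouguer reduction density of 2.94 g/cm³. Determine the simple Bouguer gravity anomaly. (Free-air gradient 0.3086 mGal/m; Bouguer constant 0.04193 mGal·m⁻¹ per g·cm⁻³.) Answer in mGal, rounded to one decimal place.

Free-air correction = 0.3086 × 3165.0 = 976.72 mGal
Free-air anomaly = 979962.12 − 980722.28 + (976.72) = 216.56 mGal
Bouguer slab correction = 0.04193 × 2.94 × 3165.0 = 390.16 mGal
Simple Bouguer anomaly = 216.56 − (390.16) = -173.60 mGal

-173.6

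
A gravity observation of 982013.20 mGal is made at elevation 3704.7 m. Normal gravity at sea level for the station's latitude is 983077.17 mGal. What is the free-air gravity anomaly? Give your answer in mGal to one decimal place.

79.3

Free-air correction = 0.3086 × 3704.7 = 1143.27 mGal
Free-air anomaly = 982013.20 − 983077.17 + (1143.27) = 79.30 mGal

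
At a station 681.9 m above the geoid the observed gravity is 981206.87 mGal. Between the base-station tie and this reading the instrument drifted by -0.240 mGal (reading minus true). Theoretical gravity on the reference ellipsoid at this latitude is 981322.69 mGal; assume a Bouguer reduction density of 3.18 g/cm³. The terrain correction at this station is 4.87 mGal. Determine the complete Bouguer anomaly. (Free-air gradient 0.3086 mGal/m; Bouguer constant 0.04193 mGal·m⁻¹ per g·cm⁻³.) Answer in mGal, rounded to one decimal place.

8.8

Drift-corrected reading = 981206.87 − (-0.240) = 981207.110 mGal
Free-air correction = 0.3086 × 681.9 = 210.43 mGal
Free-air anomaly = 981207.110 − 981322.69 + (210.43) = 94.850 mGal
Bouguer slab correction = 0.04193 × 3.18 × 681.9 = 90.92 mGal
Simple Bouguer anomaly = 94.850 − (90.92) = 3.930 mGal
Complete Bouguer anomaly = 3.930 + 4.87 = 8.800 mGal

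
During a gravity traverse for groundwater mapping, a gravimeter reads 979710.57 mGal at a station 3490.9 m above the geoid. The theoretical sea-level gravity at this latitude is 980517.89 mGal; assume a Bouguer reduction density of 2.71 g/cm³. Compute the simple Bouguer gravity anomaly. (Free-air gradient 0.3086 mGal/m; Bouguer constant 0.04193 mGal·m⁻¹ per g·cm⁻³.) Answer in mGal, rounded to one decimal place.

Free-air correction = 0.3086 × 3490.9 = 1077.29 mGal
Free-air anomaly = 979710.57 − 980517.89 + (1077.29) = 269.97 mGal
Bouguer slab correction = 0.04193 × 2.71 × 3490.9 = 396.67 mGal
Simple Bouguer anomaly = 269.97 − (396.67) = -126.70 mGal

-126.7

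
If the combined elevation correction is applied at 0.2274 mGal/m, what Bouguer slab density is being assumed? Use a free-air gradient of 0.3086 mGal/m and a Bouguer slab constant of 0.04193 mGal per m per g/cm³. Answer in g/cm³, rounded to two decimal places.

1.94

0.2274 = 0.3086 − 0.04193 × ρ
ρ = (0.3086 − 0.2274) / 0.04193 = 1.94 g/cm³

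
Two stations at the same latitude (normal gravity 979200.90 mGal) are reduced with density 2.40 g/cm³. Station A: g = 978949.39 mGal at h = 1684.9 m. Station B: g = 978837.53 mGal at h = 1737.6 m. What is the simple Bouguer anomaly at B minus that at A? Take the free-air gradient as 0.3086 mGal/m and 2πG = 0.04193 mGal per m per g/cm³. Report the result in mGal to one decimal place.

Δg_SB(A) = 978949.39 − 979200.90 + 0.3086×1684.9 − 0.04193×2.40×1684.9 = 98.90 mGal
Δg_SB(B) = 978837.53 − 979200.90 + 0.3086×1737.6 − 0.04193×2.40×1737.6 = -2.00 mGal
Difference = -2.00 − (98.90) = -100.90 mGal

-100.9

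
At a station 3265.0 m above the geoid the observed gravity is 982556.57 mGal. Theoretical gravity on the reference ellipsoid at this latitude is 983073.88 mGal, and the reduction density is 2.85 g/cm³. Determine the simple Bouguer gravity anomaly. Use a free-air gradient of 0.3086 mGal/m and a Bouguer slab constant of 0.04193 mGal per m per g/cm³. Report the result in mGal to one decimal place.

Free-air correction = 0.3086 × 3265.0 = 1007.58 mGal
Free-air anomaly = 982556.57 − 983073.88 + (1007.58) = 490.27 mGal
Bouguer slab correction = 0.04193 × 2.85 × 3265.0 = 390.17 mGal
Simple Bouguer anomaly = 490.27 − (390.17) = 100.10 mGal

100.1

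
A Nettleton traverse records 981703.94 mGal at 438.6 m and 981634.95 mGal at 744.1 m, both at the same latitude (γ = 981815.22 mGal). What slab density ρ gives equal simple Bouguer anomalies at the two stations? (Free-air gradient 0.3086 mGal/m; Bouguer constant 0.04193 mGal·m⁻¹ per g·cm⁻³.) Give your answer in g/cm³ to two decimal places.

1.97

Δg_obs = 981634.95 − 981703.94 = -68.99 mGal over Δh = 744.1 − 438.6 = 305.5 m
Equal Bouguer anomalies ⇒ Δg_obs + (0.3086 − 0.04193ρ)·Δh = 0
0.3086 − 0.04193ρ = −Δg_obs/Δh = 0.22583
ρ = (0.3086 − 0.22583) / 0.04193 = 1.97 g/cm³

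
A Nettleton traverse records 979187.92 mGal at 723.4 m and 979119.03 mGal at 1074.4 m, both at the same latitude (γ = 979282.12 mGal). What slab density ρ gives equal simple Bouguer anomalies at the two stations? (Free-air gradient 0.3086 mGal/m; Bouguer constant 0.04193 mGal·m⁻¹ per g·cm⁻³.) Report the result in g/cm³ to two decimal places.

2.68

Δg_obs = 979119.03 − 979187.92 = -68.89 mGal over Δh = 1074.4 − 723.4 = 351.0 m
Equal Bouguer anomalies ⇒ Δg_obs + (0.3086 − 0.04193ρ)·Δh = 0
0.3086 − 0.04193ρ = −Δg_obs/Δh = 0.19627
ρ = (0.3086 − 0.19627) / 0.04193 = 2.68 g/cm³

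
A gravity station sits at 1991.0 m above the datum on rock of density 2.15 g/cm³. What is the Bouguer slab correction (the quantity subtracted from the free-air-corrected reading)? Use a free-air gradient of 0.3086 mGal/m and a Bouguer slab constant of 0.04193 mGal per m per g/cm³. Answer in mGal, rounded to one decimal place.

179.5

Bouguer slab correction = 0.04193 × 2.15 × 1991.0 = 179.5 mGal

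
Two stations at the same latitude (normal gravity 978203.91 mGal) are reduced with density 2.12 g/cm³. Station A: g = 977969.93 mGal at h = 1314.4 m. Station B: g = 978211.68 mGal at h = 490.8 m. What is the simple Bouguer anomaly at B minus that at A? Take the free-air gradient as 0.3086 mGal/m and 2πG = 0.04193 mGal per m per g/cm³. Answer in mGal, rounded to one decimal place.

Δg_SB(A) = 977969.93 − 978203.91 + 0.3086×1314.4 − 0.04193×2.12×1314.4 = 54.80 mGal
Δg_SB(B) = 978211.68 − 978203.91 + 0.3086×490.8 − 0.04193×2.12×490.8 = 115.60 mGal
Difference = 115.60 − (54.80) = 60.80 mGal

60.8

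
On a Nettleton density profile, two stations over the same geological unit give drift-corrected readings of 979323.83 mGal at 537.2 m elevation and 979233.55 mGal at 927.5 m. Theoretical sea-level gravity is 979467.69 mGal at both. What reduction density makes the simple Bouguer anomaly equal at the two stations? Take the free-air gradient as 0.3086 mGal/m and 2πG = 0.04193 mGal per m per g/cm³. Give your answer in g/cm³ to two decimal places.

1.84

Δg_obs = 979233.55 − 979323.83 = -90.28 mGal over Δh = 927.5 − 537.2 = 390.3 m
Equal Bouguer anomalies ⇒ Δg_obs + (0.3086 − 0.04193ρ)·Δh = 0
0.3086 − 0.04193ρ = −Δg_obs/Δh = 0.23131
ρ = (0.3086 − 0.23131) / 0.04193 = 1.84 g/cm³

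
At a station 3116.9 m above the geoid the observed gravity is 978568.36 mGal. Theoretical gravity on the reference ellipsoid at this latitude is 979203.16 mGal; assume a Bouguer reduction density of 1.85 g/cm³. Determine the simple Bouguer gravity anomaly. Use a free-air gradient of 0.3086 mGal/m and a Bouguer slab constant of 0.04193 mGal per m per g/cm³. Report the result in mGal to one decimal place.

Free-air correction = 0.3086 × 3116.9 = 961.88 mGal
Free-air anomaly = 978568.36 − 979203.16 + (961.88) = 327.08 mGal
Bouguer slab correction = 0.04193 × 1.85 × 3116.9 = 241.78 mGal
Simple Bouguer anomaly = 327.08 − (241.78) = 85.30 mGal

85.3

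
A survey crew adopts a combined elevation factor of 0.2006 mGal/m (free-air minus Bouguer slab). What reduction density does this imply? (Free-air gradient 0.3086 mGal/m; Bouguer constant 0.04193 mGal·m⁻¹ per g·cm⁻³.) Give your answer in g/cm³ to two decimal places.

0.2006 = 0.3086 − 0.04193 × ρ
ρ = (0.3086 − 0.2006) / 0.04193 = 2.58 g/cm³

2.58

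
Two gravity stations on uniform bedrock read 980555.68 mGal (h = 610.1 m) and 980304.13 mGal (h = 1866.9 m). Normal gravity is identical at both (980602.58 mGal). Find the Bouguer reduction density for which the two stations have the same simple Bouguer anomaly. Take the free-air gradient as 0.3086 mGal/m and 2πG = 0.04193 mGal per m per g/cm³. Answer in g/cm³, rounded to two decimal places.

Δg_obs = 980304.13 − 980555.68 = -251.55 mGal over Δh = 1866.9 − 610.1 = 1256.8 m
Equal Bouguer anomalies ⇒ Δg_obs + (0.3086 − 0.04193ρ)·Δh = 0
0.3086 − 0.04193ρ = −Δg_obs/Δh = 0.20015
ρ = (0.3086 − 0.20015) / 0.04193 = 2.59 g/cm³

2.59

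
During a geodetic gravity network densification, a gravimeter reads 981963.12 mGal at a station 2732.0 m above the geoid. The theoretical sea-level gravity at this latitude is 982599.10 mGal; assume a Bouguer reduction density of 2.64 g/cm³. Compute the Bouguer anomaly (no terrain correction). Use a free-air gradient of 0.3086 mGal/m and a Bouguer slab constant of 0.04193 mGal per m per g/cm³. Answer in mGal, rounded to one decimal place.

-95.3

Free-air correction = 0.3086 × 2732.0 = 843.10 mGal
Free-air anomaly = 981963.12 − 982599.10 + (843.10) = 207.12 mGal
Bouguer slab correction = 0.04193 × 2.64 × 2732.0 = 302.42 mGal
Simple Bouguer anomaly = 207.12 − (302.42) = -95.30 mGal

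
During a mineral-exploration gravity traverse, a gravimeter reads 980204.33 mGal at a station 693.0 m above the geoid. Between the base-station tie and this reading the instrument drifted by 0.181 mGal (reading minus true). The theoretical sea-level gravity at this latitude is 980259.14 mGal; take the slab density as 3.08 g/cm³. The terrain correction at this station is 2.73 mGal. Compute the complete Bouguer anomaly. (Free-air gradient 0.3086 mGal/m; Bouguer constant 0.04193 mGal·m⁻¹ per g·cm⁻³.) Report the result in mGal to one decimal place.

Drift-corrected reading = 980204.33 − (0.181) = 980204.149 mGal
Free-air correction = 0.3086 × 693.0 = 213.86 mGal
Free-air anomaly = 980204.149 − 980259.14 + (213.86) = 158.869 mGal
Bouguer slab correction = 0.04193 × 3.08 × 693.0 = 89.50 mGal
Simple Bouguer anomaly = 158.869 − (89.50) = 69.369 mGal
Complete Bouguer anomaly = 69.369 + 2.73 = 72.099 mGal

72.1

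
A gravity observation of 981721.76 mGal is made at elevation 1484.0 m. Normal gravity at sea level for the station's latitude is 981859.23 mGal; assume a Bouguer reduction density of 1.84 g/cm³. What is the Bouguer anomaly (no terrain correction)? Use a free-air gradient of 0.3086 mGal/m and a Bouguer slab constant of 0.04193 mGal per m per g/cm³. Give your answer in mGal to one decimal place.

206.0

Free-air correction = 0.3086 × 1484.0 = 457.96 mGal
Free-air anomaly = 981721.76 − 981859.23 + (457.96) = 320.49 mGal
Bouguer slab correction = 0.04193 × 1.84 × 1484.0 = 114.49 mGal
Simple Bouguer anomaly = 320.49 − (114.49) = 206.00 mGal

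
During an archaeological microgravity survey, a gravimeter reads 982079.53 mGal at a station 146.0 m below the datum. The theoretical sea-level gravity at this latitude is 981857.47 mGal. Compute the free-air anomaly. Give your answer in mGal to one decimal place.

177.0

Free-air correction = 0.3086 × -146.0 = -45.06 mGal
Free-air anomaly = 982079.53 − 981857.47 + (-45.06) = 177.00 mGal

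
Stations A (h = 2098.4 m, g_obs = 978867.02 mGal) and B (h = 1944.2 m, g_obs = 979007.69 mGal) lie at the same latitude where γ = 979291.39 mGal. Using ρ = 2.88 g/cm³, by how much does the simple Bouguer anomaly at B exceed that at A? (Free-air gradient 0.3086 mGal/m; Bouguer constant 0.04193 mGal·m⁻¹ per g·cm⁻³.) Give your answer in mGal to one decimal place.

111.7

Δg_SB(A) = 978867.02 − 979291.39 + 0.3086×2098.4 − 0.04193×2.88×2098.4 = -30.20 mGal
Δg_SB(B) = 979007.69 − 979291.39 + 0.3086×1944.2 − 0.04193×2.88×1944.2 = 81.50 mGal
Difference = 81.50 − (-30.20) = 111.70 mGal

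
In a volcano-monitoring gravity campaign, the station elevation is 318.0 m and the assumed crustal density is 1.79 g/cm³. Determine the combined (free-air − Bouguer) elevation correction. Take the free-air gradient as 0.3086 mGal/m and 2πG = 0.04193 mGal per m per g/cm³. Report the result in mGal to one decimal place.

74.3

Combined gradient = 0.3086 − 0.04193 × 1.79 = 0.2335453 mGal/m
Combined elevation correction = 0.2335453 × 318.0 = 74.3 mGal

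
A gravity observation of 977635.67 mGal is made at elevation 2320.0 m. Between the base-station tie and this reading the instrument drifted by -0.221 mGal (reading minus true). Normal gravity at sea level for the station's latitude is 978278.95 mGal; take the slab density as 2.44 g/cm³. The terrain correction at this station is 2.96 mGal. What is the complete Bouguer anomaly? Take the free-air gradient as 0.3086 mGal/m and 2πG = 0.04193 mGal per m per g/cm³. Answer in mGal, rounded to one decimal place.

-161.5

Drift-corrected reading = 977635.67 − (-0.221) = 977635.891 mGal
Free-air correction = 0.3086 × 2320.0 = 715.95 mGal
Free-air anomaly = 977635.891 − 978278.95 + (715.95) = 72.891 mGal
Bouguer slab correction = 0.04193 × 2.44 × 2320.0 = 237.36 mGal
Simple Bouguer anomaly = 72.891 − (237.36) = -164.469 mGal
Complete Bouguer anomaly = -164.469 + 2.96 = -161.509 mGal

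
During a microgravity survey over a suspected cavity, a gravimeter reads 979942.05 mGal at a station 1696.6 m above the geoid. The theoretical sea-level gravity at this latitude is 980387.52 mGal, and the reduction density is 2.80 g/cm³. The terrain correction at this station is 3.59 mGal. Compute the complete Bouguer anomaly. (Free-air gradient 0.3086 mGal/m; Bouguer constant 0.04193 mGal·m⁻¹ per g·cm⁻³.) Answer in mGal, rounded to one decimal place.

-117.5

Free-air correction = 0.3086 × 1696.6 = 523.57 mGal
Free-air anomaly = 979942.05 − 980387.52 + (523.57) = 78.10 mGal
Bouguer slab correction = 0.04193 × 2.80 × 1696.6 = 199.19 mGal
Simple Bouguer anomaly = 78.10 − (199.19) = -121.09 mGal
Complete Bouguer anomaly = -121.09 + 3.59 = -117.50 mGal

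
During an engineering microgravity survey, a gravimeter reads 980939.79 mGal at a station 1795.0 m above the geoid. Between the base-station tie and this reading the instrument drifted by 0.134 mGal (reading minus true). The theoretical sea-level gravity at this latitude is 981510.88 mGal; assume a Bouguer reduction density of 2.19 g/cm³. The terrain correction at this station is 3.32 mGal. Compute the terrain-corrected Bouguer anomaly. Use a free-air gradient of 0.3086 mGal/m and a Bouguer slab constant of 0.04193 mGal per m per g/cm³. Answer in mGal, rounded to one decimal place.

Drift-corrected reading = 980939.79 − (0.134) = 980939.656 mGal
Free-air correction = 0.3086 × 1795.0 = 553.94 mGal
Free-air anomaly = 980939.656 − 981510.88 + (553.94) = -17.284 mGal
Bouguer slab correction = 0.04193 × 2.19 × 1795.0 = 164.83 mGal
Simple Bouguer anomaly = -17.284 − (164.83) = -182.114 mGal
Complete Bouguer anomaly = -182.114 + 3.32 = -178.794 mGal

-178.8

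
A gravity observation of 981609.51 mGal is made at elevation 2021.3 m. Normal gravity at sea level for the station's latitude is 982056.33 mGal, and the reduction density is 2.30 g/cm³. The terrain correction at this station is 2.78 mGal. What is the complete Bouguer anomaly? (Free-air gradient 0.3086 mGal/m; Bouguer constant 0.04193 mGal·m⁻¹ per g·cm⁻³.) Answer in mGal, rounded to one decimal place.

-15.2

Free-air correction = 0.3086 × 2021.3 = 623.77 mGal
Free-air anomaly = 981609.51 − 982056.33 + (623.77) = 176.95 mGal
Bouguer slab correction = 0.04193 × 2.30 × 2021.3 = 194.93 mGal
Simple Bouguer anomaly = 176.95 − (194.93) = -17.98 mGal
Complete Bouguer anomaly = -17.98 + 2.78 = -15.20 mGal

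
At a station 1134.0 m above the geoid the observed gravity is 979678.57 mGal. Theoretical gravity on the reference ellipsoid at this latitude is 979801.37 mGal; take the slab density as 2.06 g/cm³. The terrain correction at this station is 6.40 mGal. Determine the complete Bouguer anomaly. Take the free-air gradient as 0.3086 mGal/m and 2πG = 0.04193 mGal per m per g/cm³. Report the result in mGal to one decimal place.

Free-air correction = 0.3086 × 1134.0 = 349.95 mGal
Free-air anomaly = 979678.57 − 979801.37 + (349.95) = 227.15 mGal
Bouguer slab correction = 0.04193 × 2.06 × 1134.0 = 97.95 mGal
Simple Bouguer anomaly = 227.15 − (97.95) = 129.20 mGal
Complete Bouguer anomaly = 129.20 + 6.40 = 135.60 mGal

135.6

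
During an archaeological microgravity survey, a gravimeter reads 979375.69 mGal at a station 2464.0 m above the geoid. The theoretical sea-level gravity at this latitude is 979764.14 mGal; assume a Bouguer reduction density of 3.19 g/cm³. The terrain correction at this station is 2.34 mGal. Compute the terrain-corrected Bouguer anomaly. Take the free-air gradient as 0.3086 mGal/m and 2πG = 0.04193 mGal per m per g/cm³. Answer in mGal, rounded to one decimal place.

Free-air correction = 0.3086 × 2464.0 = 760.39 mGal
Free-air anomaly = 979375.69 − 979764.14 + (760.39) = 371.94 mGal
Bouguer slab correction = 0.04193 × 3.19 × 2464.0 = 329.58 mGal
Simple Bouguer anomaly = 371.94 − (329.58) = 42.36 mGal
Complete Bouguer anomaly = 42.36 + 2.34 = 44.70 mGal

44.7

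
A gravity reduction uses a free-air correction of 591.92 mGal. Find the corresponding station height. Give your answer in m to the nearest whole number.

1918

h = 591.92 / 0.3086 = 1918.08 m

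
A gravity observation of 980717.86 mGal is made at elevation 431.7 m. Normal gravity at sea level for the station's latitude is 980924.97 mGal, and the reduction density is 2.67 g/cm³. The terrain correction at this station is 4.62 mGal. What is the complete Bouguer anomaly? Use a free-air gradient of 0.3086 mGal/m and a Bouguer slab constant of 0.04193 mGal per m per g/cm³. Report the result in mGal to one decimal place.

Free-air correction = 0.3086 × 431.7 = 133.22 mGal
Free-air anomaly = 980717.86 − 980924.97 + (133.22) = -73.89 mGal
Bouguer slab correction = 0.04193 × 2.67 × 431.7 = 48.33 mGal
Simple Bouguer anomaly = -73.89 − (48.33) = -122.22 mGal
Complete Bouguer anomaly = -122.22 + 4.62 = -117.60 mGal

-117.6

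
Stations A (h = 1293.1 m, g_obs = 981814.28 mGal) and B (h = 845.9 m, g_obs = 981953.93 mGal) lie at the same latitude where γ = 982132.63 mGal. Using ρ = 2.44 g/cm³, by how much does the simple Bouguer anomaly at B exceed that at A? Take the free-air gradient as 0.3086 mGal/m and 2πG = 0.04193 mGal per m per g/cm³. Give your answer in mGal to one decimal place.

47.4

Δg_SB(A) = 981814.28 − 982132.63 + 0.3086×1293.1 − 0.04193×2.44×1293.1 = -51.60 mGal
Δg_SB(B) = 981953.93 − 982132.63 + 0.3086×845.9 − 0.04193×2.44×845.9 = -4.20 mGal
Difference = -4.20 − (-51.60) = 47.40 mGal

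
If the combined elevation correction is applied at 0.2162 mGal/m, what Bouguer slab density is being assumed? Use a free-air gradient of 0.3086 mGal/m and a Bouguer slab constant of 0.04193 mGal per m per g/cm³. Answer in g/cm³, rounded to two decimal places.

2.20

0.2162 = 0.3086 − 0.04193 × ρ
ρ = (0.3086 − 0.2162) / 0.04193 = 2.20 g/cm³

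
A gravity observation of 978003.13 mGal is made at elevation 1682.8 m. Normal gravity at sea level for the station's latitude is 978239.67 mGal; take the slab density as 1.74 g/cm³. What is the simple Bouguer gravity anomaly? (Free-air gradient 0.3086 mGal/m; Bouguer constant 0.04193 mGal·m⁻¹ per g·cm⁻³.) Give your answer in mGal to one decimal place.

Free-air correction = 0.3086 × 1682.8 = 519.31 mGal
Free-air anomaly = 978003.13 − 978239.67 + (519.31) = 282.77 mGal
Bouguer slab correction = 0.04193 × 1.74 × 1682.8 = 122.77 mGal
Simple Bouguer anomaly = 282.77 − (122.77) = 160.00 mGal

160.0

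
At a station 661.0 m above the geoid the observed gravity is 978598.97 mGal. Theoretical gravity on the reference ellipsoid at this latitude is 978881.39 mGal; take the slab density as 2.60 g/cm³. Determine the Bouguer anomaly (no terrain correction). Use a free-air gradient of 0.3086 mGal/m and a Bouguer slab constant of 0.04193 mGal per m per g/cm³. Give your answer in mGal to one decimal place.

Free-air correction = 0.3086 × 661.0 = 203.98 mGal
Free-air anomaly = 978598.97 − 978881.39 + (203.98) = -78.44 mGal
Bouguer slab correction = 0.04193 × 2.60 × 661.0 = 72.06 mGal
Simple Bouguer anomaly = -78.44 − (72.06) = -150.50 mGal

-150.5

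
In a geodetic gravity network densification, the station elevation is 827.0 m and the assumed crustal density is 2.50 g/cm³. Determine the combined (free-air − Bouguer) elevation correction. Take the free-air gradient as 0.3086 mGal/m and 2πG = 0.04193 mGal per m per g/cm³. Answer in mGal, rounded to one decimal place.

168.5

Combined gradient = 0.3086 − 0.04193 × 2.50 = 0.2037750 mGal/m
Combined elevation correction = 0.2037750 × 827.0 = 168.5 mGal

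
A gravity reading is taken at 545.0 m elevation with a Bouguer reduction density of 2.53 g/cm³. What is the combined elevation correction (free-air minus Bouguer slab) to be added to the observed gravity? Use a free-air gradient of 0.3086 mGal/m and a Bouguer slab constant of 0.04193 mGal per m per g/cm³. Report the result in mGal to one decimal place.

110.4

Combined gradient = 0.3086 − 0.04193 × 2.53 = 0.2025171 mGal/m
Combined elevation correction = 0.2025171 × 545.0 = 110.4 mGal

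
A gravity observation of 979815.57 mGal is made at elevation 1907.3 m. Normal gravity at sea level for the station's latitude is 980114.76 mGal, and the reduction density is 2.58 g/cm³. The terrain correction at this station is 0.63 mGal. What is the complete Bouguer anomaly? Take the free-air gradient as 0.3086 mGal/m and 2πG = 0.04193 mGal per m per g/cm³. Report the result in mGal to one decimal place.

83.7

Free-air correction = 0.3086 × 1907.3 = 588.59 mGal
Free-air anomaly = 979815.57 − 980114.76 + (588.59) = 289.40 mGal
Bouguer slab correction = 0.04193 × 2.58 × 1907.3 = 206.33 mGal
Simple Bouguer anomaly = 289.40 − (206.33) = 83.07 mGal
Complete Bouguer anomaly = 83.07 + 0.63 = 83.70 mGal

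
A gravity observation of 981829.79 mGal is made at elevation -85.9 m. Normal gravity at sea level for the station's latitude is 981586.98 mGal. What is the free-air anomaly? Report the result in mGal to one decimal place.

Free-air correction = 0.3086 × -85.9 = -26.51 mGal
Free-air anomaly = 981829.79 − 981586.98 + (-26.51) = 216.30 mGal

216.3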